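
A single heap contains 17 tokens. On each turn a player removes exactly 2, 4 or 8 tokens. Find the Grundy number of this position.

2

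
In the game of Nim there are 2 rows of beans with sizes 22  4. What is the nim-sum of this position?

Compute the nim-sum pairwise:
22 ⊕ 4 = 18

18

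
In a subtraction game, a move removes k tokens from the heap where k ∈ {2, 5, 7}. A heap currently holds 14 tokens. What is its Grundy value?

Compute g(0), g(1), … for moves {2, 5, 7}:
k:     0  1  2  3  4  5  6  7  8  9 10 11 12 13 14
g(k):  0  0  1  1  0  2  1  3  2  2  0  3  1  0  0
So g(14) = 0.

0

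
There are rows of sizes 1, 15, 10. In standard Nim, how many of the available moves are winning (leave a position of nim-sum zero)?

1

Write each in binary and XOR column by column:
  0001  (1)
  1111  (15)
  1010  (10)
  ----
  0100  (4)
The overall nim-sum is X = 4. A row of size p has a winning move iff p XOR X < p (reduce it to p XOR X).
  1: 1 XOR 4 = 5 ≥ 1 — no move.
  15: 15 XOR 4 = 11 < 15 — winning move (to 11).
  10: 10 XOR 4 = 14 ≥ 10 — no move.
That gives 1 winning move.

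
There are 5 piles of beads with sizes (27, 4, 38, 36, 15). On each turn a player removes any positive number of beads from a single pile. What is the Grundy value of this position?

18

Nim-sum: 27 XOR 4 XOR 38 XOR 36 XOR 15 = 18.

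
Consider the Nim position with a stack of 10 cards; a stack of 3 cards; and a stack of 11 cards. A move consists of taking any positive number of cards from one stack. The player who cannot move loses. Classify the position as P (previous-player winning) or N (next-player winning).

N-position

Write each in binary and XOR column by column:
  1010  (10)
  0011  (3)
  1011  (11)
  ----
  0010  (2)
The nim-sum is 2 ≠ 0, so this is an N-position: the player to move can win.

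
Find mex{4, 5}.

0

0 is not in the set, so the mex is 0.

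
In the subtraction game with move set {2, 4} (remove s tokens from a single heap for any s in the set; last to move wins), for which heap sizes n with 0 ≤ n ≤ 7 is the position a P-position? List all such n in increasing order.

0, 1, 6, 7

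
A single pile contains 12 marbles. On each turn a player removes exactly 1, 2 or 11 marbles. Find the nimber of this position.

Build the Grundy sequence with g(k) = mex{g(k−s) : s ∈ {1, 2, 11}, s ≤ k}:
g(0) = mex{} = 0
g(1) = mex{0} = 1
g(2) = mex{0,1} = 2
g(3) = mex{1,2} = 0
g(4) = mex{0,2} = 1
g(5) = mex{0,1} = 2
g(6) = mex{1,2} = 0
g(7) = mex{0,2} = 1
g(8) = mex{0,1} = 2
g(9) = mex{1,2} = 0
g(10) = mex{0,2} = 1
g(11) = mex{0,1} = 2
g(12) = mex{1,2} = 0
So g(12) = 0.

0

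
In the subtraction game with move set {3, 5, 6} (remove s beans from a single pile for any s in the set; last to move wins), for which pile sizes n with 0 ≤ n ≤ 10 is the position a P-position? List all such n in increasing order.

0, 1, 2, 9, 10

Compute g(0), g(1), … for moves {3, 5, 6}:
g(0) = mex{} = 0
g(1) = mex{} = 0
g(2) = mex{} = 0
g(3) = mex{0} = 1
g(4) = mex{0} = 1
g(5) = mex{0} = 1
g(6) = mex{0,1} = 2
g(7) = mex{0,1} = 2
g(8) = mex{0,1} = 2
g(9) = mex{1,2} = 0
g(10) = mex{1,2} = 0
The P-positions (g = 0) in 0..10 are 0, 1, 2, 9, 10.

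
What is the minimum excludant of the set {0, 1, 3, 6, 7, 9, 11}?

2

The values 0, 1 are all present; 2 is the first non-negative integer missing from the set.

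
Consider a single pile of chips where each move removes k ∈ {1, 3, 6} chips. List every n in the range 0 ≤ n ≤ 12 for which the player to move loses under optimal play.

0, 2, 4, 9, 11

Build the Grundy sequence with g(k) = mex{g(k−s) : s ∈ {1, 3, 6}, s ≤ k}:
k:     0  1  2  3  4  5  6  7  8  9 10 11 12
g(k):  0  1  0  1  0  1  2  3  2  0  1  0  1
The P-positions (g = 0) in 0..12 are 0, 2, 4, 9, 11.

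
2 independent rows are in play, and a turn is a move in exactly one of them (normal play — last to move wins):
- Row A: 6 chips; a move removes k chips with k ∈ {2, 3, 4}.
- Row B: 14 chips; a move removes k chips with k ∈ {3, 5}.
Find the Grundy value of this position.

For row A, compute g(0), g(1), … with moves {2, 3, 4}:
k:     0  1  2  3  4  5  6
g(k):  0  0  1  1  2  2  0
So g(6) = 0.
For row B, compute g(0), g(1), … with moves {3, 5}:
g(0) = mex{} = 0
g(1) = mex{} = 0
g(2) = mex{} = 0
g(3) = mex{0} = 1
g(4) = mex{0} = 1
g(5) = mex{0} = 1
g(6) = mex{0,1} = 2
g(7) = mex{0,1} = 2
g(8) = mex{1} = 0
g(9) = mex{1,2} = 0
g(10) = mex{1,2} = 0
g(11) = mex{0,2} = 1
g(12) = mex{0,2} = 1
g(13) = mex{0} = 1
g(14) = mex{0,1} = 2
So g(14) = 2.
The value of a disjunctive sum is the nim-sum of the parts.
Combined value = 0 XOR 2 = 2.

2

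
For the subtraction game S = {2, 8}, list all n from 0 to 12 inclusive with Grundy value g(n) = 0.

0, 1, 4, 5, 10, 11

Compute g(0), g(1), … for moves {2, 8}:
g(0) = mex{} = 0
g(1) = mex{} = 0
g(2) = mex{0} = 1
g(3) = mex{0} = 1
g(4) = mex{1} = 0
g(5) = mex{1} = 0
g(6) = mex{0} = 1
g(7) = mex{0} = 1
g(8) = mex{0,1} = 2
g(9) = mex{0,1} = 2
g(10) = mex{1,2} = 0
g(11) = mex{1,2} = 0
g(12) = mex{0} = 1
The P-positions (g = 0) in 0..12 are 0, 1, 4, 5, 10, 11.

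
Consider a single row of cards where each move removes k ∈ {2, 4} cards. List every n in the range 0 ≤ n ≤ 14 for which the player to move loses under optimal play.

Build the Grundy sequence with g(k) = mex{g(k−s) : s ∈ {2, 4}, s ≤ k}:
g(0) = mex{} = 0
g(1) = mex{} = 0
g(2) = mex{0} = 1
g(3) = mex{0} = 1
g(4) = mex{0,1} = 2
g(5) = mex{0,1} = 2
g(6) = mex{1,2} = 0
g(7) = mex{1,2} = 0
g(8) = mex{0,2} = 1
g(9) = mex{0,2} = 1
g(10) = mex{0,1} = 2
g(11) = mex{0,1} = 2
g(12) = mex{1,2} = 0
g(13) = mex{1,2} = 0
g(14) = mex{0,2} = 1
The P-positions (g = 0) in 0..14 are 0, 1, 6, 7, 12, 13.

0, 1, 6, 7, 12, 13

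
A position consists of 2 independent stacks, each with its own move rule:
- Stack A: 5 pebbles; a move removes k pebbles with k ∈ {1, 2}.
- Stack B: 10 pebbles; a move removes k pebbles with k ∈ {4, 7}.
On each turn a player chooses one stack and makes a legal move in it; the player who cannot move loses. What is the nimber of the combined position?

Grundy values for stack A (subtraction set {1, 2}):
k:     0  1  2  3  4  5
g(k):  0  1  2  0  1  2
So g(5) = 2.
Build the Grundy sequence for stack B with g(k) = mex{g(k−s) : s ∈ {4, 7}, s ≤ k}:
g(0) = mex{} = 0
g(1) = mex{} = 0
g(2) = mex{} = 0
g(3) = mex{} = 0
g(4) = mex{0} = 1
g(5) = mex{0} = 1
g(6) = mex{0} = 1
g(7) = mex{0} = 1
g(8) = mex{0,1} = 2
g(9) = mex{0,1} = 2
g(10) = mex{0,1} = 2
So g(10) = 2.
The value of a disjunctive sum is the nim-sum of the parts.
Combined value = 2 XOR 2 = 0.

0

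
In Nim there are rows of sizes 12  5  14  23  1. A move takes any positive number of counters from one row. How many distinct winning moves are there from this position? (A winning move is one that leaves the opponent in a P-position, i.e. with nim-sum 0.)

Nim-sum: 12 XOR 5 XOR 14 XOR 23 XOR 1 = 17.
The overall nim-sum is X = 17. A row of size p has a winning move iff p XOR X < p (reduce it to p XOR X).
  12: 12 XOR 17 = 29 ≥ 12 — no move.
  5: 5 XOR 17 = 20 ≥ 5 — no move.
  14: 14 XOR 17 = 31 ≥ 14 — no move.
  23: 23 XOR 17 = 6 < 23 — winning move (to 6).
  1: 1 XOR 17 = 16 ≥ 1 — no move.
That gives 1 winning move.

1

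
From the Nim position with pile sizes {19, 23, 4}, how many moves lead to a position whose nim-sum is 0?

Write each in binary and XOR column by column:
  10011  (19)
  10111  (23)
  00100  (4)
  -----
  00000  (0)
The nim-sum is already 0, so every move leaves a nonzero nim-sum — there are no winning moves.

0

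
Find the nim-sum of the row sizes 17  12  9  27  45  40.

10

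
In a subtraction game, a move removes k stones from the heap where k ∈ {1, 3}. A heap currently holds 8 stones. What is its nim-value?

Build the Grundy sequence with g(k) = mex{g(k−s) : s ∈ {1, 3}, s ≤ k}:
k:     0  1  2  3  4  5  6  7  8
g(k):  0  1  0  1  0  1  0  1  0
So g(8) = 0.

0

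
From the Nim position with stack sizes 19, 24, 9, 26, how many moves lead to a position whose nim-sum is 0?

Compute the nim-sum pairwise:
19 ^ 24 = 11
11 ^ 9 = 2
2 ^ 26 = 24
The overall nim-sum is X = 24. A stack of size p has a winning move iff p XOR X < p (reduce it to p XOR X).
  19: 19 XOR 24 = 11 < 19 — winning move (to 11).
  24: 24 XOR 24 = 0 < 24 — winning move (to 0).
  9: 9 XOR 24 = 17 ≥ 9 — no move.
  26: 26 XOR 24 = 2 < 26 — winning move (to 2).
That gives 3 winning moves.

3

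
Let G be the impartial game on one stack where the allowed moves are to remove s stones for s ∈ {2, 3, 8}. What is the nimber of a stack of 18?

Compute g(0), g(1), … for moves {2, 3, 8}:
k:     0  1  2  3  4  5  6  7  8  9 10 11 12 13 14 15 16 17 18
g(k):  0  0  1  1  2  0  0  1  1  2  0  0  1  1  2  0  0  1  1
So g(18) = 1.

1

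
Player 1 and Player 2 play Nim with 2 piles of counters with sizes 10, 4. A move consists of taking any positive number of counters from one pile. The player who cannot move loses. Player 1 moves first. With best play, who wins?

Player 1 wins

Nim-sum: 10 XOR 4 = 14.
The nim-sum is 14 ≠ 0, so this is an N-position: the player to move can win; Player 1 has a winning move.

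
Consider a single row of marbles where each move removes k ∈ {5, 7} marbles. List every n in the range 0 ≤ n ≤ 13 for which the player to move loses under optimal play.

0, 1, 2, 3, 4, 12, 13

Compute g(0), g(1), … for moves {5, 7}:
k:     0  1  2  3  4  5  6  7  8  9 10 11 12 13
g(k):  0  0  0  0  0  1  1  1  1  1  2  2  0  0
The P-positions (g = 0) in 0..13 are 0, 1, 2, 3, 4, 12, 13.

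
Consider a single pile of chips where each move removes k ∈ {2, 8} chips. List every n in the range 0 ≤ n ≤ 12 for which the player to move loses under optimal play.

0, 1, 4, 5, 10, 11

Compute g(0), g(1), … for moves {2, 8}:
g(0) = mex{} = 0
g(1) = mex{} = 0
g(2) = mex{0} = 1
g(3) = mex{0} = 1
g(4) = mex{1} = 0
g(5) = mex{1} = 0
g(6) = mex{0} = 1
g(7) = mex{0} = 1
g(8) = mex{0,1} = 2
g(9) = mex{0,1} = 2
g(10) = mex{1,2} = 0
g(11) = mex{1,2} = 0
g(12) = mex{0} = 1
The P-positions (g = 0) in 0..12 are 0, 1, 4, 5, 10, 11.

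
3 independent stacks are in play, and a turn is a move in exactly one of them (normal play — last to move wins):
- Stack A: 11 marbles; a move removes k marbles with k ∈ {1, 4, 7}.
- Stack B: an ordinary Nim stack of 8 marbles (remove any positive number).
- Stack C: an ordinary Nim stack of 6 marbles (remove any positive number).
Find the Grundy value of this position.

15

Grundy values for stack A (subtraction set {1, 4, 7}):
g(0) = mex{} = 0
g(1) = mex{0} = 1
g(2) = mex{1} = 0
g(3) = mex{0} = 1
g(4) = mex{0,1} = 2
g(5) = mex{1,2} = 0
g(6) = mex{0} = 1
g(7) = mex{0,1} = 2
g(8) = mex{1,2} = 0
g(9) = mex{0} = 1
g(10) = mex{1} = 0
g(11) = mex{0,2} = 1
So g(11) = 1.
Stack B is a plain Nim stack of size 8, so its Grundy value is 8.
Stack C is a plain Nim stack of size 6, so its Grundy value is 6.
By the Sprague-Grundy theorem, the Grundy value of a sum of independent games is the XOR of the component values.
Combined value = 1 XOR 8 XOR 6 = 15.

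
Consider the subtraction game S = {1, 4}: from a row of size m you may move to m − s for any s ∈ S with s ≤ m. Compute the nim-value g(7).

Compute g(0), g(1), … for moves {1, 4}:
g(0) = mex{} = 0
g(1) = mex{0} = 1
g(2) = mex{1} = 0
g(3) = mex{0} = 1
g(4) = mex{0,1} = 2
g(5) = mex{1,2} = 0
g(6) = mex{0} = 1
g(7) = mex{1} = 0
So g(7) = 0.

0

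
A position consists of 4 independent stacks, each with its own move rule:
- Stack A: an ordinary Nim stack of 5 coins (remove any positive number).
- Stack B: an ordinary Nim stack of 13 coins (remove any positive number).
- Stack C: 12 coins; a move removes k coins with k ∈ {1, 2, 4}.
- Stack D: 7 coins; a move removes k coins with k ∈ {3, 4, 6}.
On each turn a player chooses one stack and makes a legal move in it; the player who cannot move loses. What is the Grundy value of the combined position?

10

Stack A is a plain Nim stack of size 5, so its Grundy value is 5.
Stack B is a plain Nim stack of size 13, so its Grundy value is 13.
Build the Grundy sequence for stack C with g(k) = mex{g(k−s) : s ∈ {1, 2, 4}, s ≤ k}:
g(0) = mex{} = 0
g(1) = mex{0} = 1
g(2) = mex{0,1} = 2
g(3) = mex{1,2} = 0
g(4) = mex{0,2} = 1
g(5) = mex{0,1} = 2
g(6) = mex{1,2} = 0
g(7) = mex{0,2} = 1
g(8) = mex{0,1} = 2
g(9) = mex{1,2} = 0
g(10) = mex{0,2} = 1
g(11) = mex{0,1} = 2
g(12) = mex{1,2} = 0
So g(12) = 0.
For stack D, compute g(0), g(1), … with moves {3, 4, 6}:
k:     0  1  2  3  4  5  6  7
g(k):  0  0  0  1  1  1  2  2
So g(7) = 2.
The value of a disjunctive sum is the nim-sum of the parts.
Combined value = 5 ⊕ 13 ⊕ 0 ⊕ 2 = 10.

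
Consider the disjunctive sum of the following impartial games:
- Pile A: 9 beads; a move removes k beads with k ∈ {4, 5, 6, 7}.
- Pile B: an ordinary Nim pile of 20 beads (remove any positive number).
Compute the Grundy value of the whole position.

22

Build the Grundy sequence for pile A with g(k) = mex{g(k−s) : s ∈ {4, 5, 6, 7}, s ≤ k}:
k:     0  1  2  3  4  5  6  7  8  9
g(k):  0  0  0  0  1  1  1  1  2  2
So g(9) = 2.
Pile B is a plain Nim pile of size 20, so its Grundy value is 20.
The value of a disjunctive sum is the nim-sum of the parts.
Combined value = 2 XOR 20 = 22.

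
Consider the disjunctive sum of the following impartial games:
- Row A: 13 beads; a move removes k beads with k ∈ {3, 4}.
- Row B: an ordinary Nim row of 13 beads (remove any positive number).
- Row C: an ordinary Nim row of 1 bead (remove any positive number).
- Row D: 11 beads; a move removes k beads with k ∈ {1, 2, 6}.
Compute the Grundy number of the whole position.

15

Grundy values for row A (subtraction set {3, 4}):
k:     0  1  2  3  4  5  6  7  8  9 10 11 12 13
g(k):  0  0  0  1  1  1  2  0  0  0  1  1  1  2
So g(13) = 2.
Row B is a plain Nim row of size 13, so its Grundy value is 13.
Row C is a plain Nim row of size 1, so its Grundy value is 1.
For row D, compute g(0), g(1), … with moves {1, 2, 6}:
k:     0  1  2  3  4  5  6  7  8  9 10 11
g(k):  0  1  2  0  1  2  3  0  1  2  0  1
So g(11) = 1.
The value of a disjunctive sum is the nim-sum of the parts.
Combined value = 2 ⊕ 13 ⊕ 1 ⊕ 1 = 15.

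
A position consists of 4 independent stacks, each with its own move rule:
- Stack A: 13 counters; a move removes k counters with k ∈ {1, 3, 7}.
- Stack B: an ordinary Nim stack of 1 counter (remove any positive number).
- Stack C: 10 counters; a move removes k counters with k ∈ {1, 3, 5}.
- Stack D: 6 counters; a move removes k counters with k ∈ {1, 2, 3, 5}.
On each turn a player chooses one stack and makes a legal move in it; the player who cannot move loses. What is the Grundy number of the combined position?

Grundy values for stack A (subtraction set {1, 3, 7}):
k:     0  1  2  3  4  5  6  7  8  9 10 11 12 13
g(k):  0  1  0  1  0  1  0  1  0  1  0  1  0  1
So g(13) = 1.
Stack B is a plain Nim stack of size 1, so its Grundy value is 1.
Grundy values for stack C (subtraction set {1, 3, 5}):
g(0) = mex{} = 0
g(1) = mex{0} = 1
g(2) = mex{1} = 0
g(3) = mex{0} = 1
g(4) = mex{1} = 0
g(5) = mex{0} = 1
g(6) = mex{1} = 0
g(7) = mex{0} = 1
g(8) = mex{1} = 0
g(9) = mex{0} = 1
g(10) = mex{1} = 0
So g(10) = 0.
Build the Grundy sequence for stack D with g(k) = mex{g(k−s) : s ∈ {1, 2, 3, 5}, s ≤ k}:
k:     0  1  2  3  4  5  6
g(k):  0  1  2  3  0  1  2
So g(6) = 2.
By the Sprague-Grundy theorem, the Grundy value of a sum of independent games is the XOR of the component values.
Combined value = 1 ⊕ 1 ⊕ 0 ⊕ 2 = 2.

2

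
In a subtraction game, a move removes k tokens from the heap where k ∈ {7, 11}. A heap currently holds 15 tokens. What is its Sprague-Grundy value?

Build the Grundy sequence with g(k) = mex{g(k−s) : s ∈ {7, 11}, s ≤ k}:
k:     0  1  2  3  4  5  6  7  8  9 10 11 12 13 14 15
g(k):  0  0  0  0  0  0  0  1  1  1  1  1  1  1  2  2
So g(15) = 2.

2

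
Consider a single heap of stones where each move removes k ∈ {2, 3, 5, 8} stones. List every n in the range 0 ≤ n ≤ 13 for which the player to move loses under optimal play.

0, 1, 7, 11

Compute g(0), g(1), … for moves {2, 3, 5, 8}:
k:     0  1  2  3  4  5  6  7  8  9 10 11 12 13
g(k):  0  0  1  1  2  2  3  0  4  1  3  0  4  1
The P-positions (g = 0) in 0..13 are 0, 1, 7, 11.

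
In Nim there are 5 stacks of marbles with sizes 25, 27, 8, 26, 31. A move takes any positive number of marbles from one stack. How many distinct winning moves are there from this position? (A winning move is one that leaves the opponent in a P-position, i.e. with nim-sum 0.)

5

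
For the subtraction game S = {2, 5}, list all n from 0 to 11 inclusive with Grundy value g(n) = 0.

0, 1, 4, 7, 8, 11

Compute g(0), g(1), … for moves {2, 5}:
g(0) = mex{} = 0
g(1) = mex{} = 0
g(2) = mex{0} = 1
g(3) = mex{0} = 1
g(4) = mex{1} = 0
g(5) = mex{0,1} = 2
g(6) = mex{0} = 1
g(7) = mex{1,2} = 0
g(8) = mex{1} = 0
g(9) = mex{0} = 1
g(10) = mex{0,2} = 1
g(11) = mex{1} = 0
The P-positions (g = 0) in 0..11 are 0, 1, 4, 7, 8, 11.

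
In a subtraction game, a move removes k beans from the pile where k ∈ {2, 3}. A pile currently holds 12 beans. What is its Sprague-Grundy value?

1

Compute g(0), g(1), … for moves {2, 3}:
k:     0  1  2  3  4  5  6  7  8  9 10 11 12
g(k):  0  0  1  1  2  0  0  1  1  2  0  0  1
So g(12) = 1.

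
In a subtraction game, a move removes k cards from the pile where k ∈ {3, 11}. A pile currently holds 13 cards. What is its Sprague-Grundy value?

Grundy values for subtraction set {3, 11}:
k:     0  1  2  3  4  5  6  7  8  9 10 11 12 13
g(k):  0  0  0  1  1  1  0  0  0  1  1  1  2  2
So g(13) = 2.

2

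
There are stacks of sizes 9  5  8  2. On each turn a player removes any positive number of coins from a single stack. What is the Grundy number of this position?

6

Nim-sum: 9 XOR 5 XOR 8 XOR 2 = 6.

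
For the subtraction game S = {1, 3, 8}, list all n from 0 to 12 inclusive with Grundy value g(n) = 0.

0, 2, 4, 6, 11

Compute g(0), g(1), … for moves {1, 3, 8}:
g(0) = mex{} = 0
g(1) = mex{0} = 1
g(2) = mex{1} = 0
g(3) = mex{0} = 1
g(4) = mex{1} = 0
g(5) = mex{0} = 1
g(6) = mex{1} = 0
g(7) = mex{0} = 1
g(8) = mex{0,1} = 2
g(9) = mex{0,1,2} = 3
g(10) = mex{0,1,3} = 2
g(11) = mex{1,2} = 0
g(12) = mex{0,3} = 1
The P-positions (g = 0) in 0..12 are 0, 2, 4, 6, 11.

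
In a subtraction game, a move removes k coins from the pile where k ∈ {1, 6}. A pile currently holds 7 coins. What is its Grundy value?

Grundy values for subtraction set {1, 6}:
g(0) = mex{} = 0
g(1) = mex{0} = 1
g(2) = mex{1} = 0
g(3) = mex{0} = 1
g(4) = mex{1} = 0
g(5) = mex{0} = 1
g(6) = mex{0,1} = 2
g(7) = mex{1,2} = 0
So g(7) = 0.

0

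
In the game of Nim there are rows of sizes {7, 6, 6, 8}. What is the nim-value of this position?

15

Nim-sum: 7 ⊕ 6 ⊕ 6 ⊕ 8 = 15.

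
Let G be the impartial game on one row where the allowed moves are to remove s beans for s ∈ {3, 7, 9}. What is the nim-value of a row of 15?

Compute g(0), g(1), … for moves {3, 7, 9}:
k:     0  1  2  3  4  5  6  7  8  9 10 11 12 13 14 15
g(k):  0  0  0  1  1  1  0  2  2  1  3  3  0  2  0  1
So g(15) = 1.

1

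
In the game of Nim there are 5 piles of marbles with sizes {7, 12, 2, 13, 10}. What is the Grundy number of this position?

14

Write each in binary and XOR column by column:
  0111  (7)
  1100  (12)
  0010  (2)
  1101  (13)
  1010  (10)
  ----
  1110  (14)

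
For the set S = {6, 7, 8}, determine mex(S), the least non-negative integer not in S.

0 is not in the set, so the mex is 0.

0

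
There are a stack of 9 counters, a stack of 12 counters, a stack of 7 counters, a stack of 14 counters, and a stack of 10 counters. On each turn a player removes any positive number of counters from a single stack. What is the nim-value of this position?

Compute the nim-sum pairwise:
9 ^ 12 = 5
5 ^ 7 = 2
2 ^ 14 = 12
12 ^ 10 = 6

6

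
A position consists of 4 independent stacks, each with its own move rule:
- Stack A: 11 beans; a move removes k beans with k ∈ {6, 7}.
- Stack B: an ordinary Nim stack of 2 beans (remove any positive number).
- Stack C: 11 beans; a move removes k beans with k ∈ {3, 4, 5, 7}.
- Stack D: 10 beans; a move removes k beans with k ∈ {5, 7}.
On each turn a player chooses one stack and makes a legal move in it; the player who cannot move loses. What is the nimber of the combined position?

Grundy values for stack A (subtraction set {6, 7}):
k:     0  1  2  3  4  5  6  7  8  9 10 11
g(k):  0  0  0  0  0  0  1  1  1  1  1  1
So g(11) = 1.
Stack B is a plain Nim stack of size 2, so its Grundy value is 2.
Grundy values for stack C (subtraction set {3, 4, 5, 7}):
k:     0  1  2  3  4  5  6  7  8  9 10 11
g(k):  0  0  0  1  1  1  2  2  2  3  0  0
So g(11) = 0.
Build the Grundy sequence for stack D with g(k) = mex{g(k−s) : s ∈ {5, 7}, s ≤ k}:
k:     0  1  2  3  4  5  6  7  8  9 10
g(k):  0  0  0  0  0  1  1  1  1  1  2
So g(10) = 2.
By the Sprague-Grundy theorem, the Grundy value of a sum of independent games is the XOR of the component values.
Combined value = 1 XOR 2 XOR 0 XOR 2 = 1.

1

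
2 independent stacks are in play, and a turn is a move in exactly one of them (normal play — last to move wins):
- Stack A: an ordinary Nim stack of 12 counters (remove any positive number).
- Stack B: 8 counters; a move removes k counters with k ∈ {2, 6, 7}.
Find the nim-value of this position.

Stack A is a plain Nim stack of size 12, so its Grundy value is 12.
For stack B, compute g(0), g(1), … with moves {2, 6, 7}:
k:     0  1  2  3  4  5  6  7  8
g(k):  0  0  1  1  0  0  1  1  2
So g(8) = 2.
By the Sprague-Grundy theorem, the Grundy value of a sum of independent games is the XOR of the component values.
Combined value = 12 ⊕ 2 = 14.

14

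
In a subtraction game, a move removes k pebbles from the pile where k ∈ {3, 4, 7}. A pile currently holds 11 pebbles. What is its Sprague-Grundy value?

Build the Grundy sequence with g(k) = mex{g(k−s) : s ∈ {3, 4, 7}, s ≤ k}:
k:     0  1  2  3  4  5  6  7  8  9 10 11
g(k):  0  0  0  1  1  1  2  2  2  3  0  0
So g(11) = 0.

0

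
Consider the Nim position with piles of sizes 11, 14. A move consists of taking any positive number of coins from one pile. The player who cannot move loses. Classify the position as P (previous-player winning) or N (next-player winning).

N-position

Compute the nim-sum pairwise:
11 XOR 14 = 5
The nim-sum is 5 ≠ 0, so this is an N-position: the player to move can win.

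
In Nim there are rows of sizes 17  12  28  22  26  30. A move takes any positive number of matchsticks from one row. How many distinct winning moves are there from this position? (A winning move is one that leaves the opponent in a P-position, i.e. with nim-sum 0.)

5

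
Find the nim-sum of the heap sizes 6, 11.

In binary:
  0110  (6)
  1011  (11)
  ----
  1101  (13)

13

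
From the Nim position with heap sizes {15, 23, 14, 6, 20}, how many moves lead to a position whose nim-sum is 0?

Write each in binary and XOR column by column:
  01111  (15)
  10111  (23)
  01110  (14)
  00110  (6)
  10100  (20)
  -----
  00100  (4)
The overall nim-sum is X = 4. A heap of size p has a winning move iff p XOR X < p (reduce it to p XOR X).
  15: 15 XOR 4 = 11 < 15 — winning move (to 11).
  23: 23 XOR 4 = 19 < 23 — winning move (to 19).
  14: 14 XOR 4 = 10 < 14 — winning move (to 10).
  6: 6 XOR 4 = 2 < 6 — winning move (to 2).
  20: 20 XOR 4 = 16 < 20 — winning move (to 16).
That gives 5 winning moves.

5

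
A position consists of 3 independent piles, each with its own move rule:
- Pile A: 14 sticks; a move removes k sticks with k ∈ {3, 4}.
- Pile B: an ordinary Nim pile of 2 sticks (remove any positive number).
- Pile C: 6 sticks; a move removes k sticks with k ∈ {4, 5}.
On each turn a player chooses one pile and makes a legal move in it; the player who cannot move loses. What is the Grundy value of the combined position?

3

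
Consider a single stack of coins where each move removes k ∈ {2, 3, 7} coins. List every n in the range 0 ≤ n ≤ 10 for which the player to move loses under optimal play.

0, 1, 5, 6, 10

Grundy values for subtraction set {2, 3, 7}:
g(0) = mex{} = 0
g(1) = mex{} = 0
g(2) = mex{0} = 1
g(3) = mex{0} = 1
g(4) = mex{0,1} = 2
g(5) = mex{1} = 0
g(6) = mex{1,2} = 0
g(7) = mex{0,2} = 1
g(8) = mex{0} = 1
g(9) = mex{0,1} = 2
g(10) = mex{1} = 0
The P-positions (g = 0) in 0..10 are 0, 1, 5, 6, 10.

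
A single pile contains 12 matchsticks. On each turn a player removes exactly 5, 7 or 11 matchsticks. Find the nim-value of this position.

Build the Grundy sequence with g(k) = mex{g(k−s) : s ∈ {5, 7, 11}, s ≤ k}:
k:     0  1  2  3  4  5  6  7  8  9 10 11 12
g(k):  0  0  0  0  0  1  1  1  1  1  2  2  2
So g(12) = 2.

2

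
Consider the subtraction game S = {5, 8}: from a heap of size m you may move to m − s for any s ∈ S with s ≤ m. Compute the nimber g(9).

1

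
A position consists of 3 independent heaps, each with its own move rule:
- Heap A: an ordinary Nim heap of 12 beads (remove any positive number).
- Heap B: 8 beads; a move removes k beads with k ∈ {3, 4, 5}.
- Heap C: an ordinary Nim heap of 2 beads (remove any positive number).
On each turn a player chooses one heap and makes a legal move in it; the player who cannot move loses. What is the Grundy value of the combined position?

14

Heap A is a plain Nim heap of size 12, so its Grundy value is 12.
Build the Grundy sequence for heap B with g(k) = mex{g(k−s) : s ∈ {3, 4, 5}, s ≤ k}:
g(0) = mex{} = 0
g(1) = mex{} = 0
g(2) = mex{} = 0
g(3) = mex{0} = 1
g(4) = mex{0} = 1
g(5) = mex{0} = 1
g(6) = mex{0,1} = 2
g(7) = mex{0,1} = 2
g(8) = mex{1} = 0
So g(8) = 0.
Heap C is a plain Nim heap of size 2, so its Grundy value is 2.
By the Sprague-Grundy theorem, the Grundy value of a sum of independent games is the XOR of the component values.
Combined value = 12 ⊕ 0 ⊕ 2 = 14.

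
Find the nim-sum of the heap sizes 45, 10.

39

Nim-sum: 45 ⊕ 10 = 39.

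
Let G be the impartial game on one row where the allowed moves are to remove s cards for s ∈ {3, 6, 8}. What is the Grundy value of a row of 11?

0

Build the Grundy sequence with g(k) = mex{g(k−s) : s ∈ {3, 6, 8}, s ≤ k}:
g(0) = mex{} = 0
g(1) = mex{} = 0
g(2) = mex{} = 0
g(3) = mex{0} = 1
g(4) = mex{0} = 1
g(5) = mex{0} = 1
g(6) = mex{0,1} = 2
g(7) = mex{0,1} = 2
g(8) = mex{0,1} = 2
g(9) = mex{0,1,2} = 3
g(10) = mex{0,1,2} = 3
g(11) = mex{1,2} = 0
So g(11) = 0.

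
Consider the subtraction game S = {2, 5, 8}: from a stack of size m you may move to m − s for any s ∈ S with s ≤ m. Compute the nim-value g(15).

Compute g(0), g(1), … for moves {2, 5, 8}:
k:     0  1  2  3  4  5  6  7  8  9 10 11 12 13 14 15
g(k):  0  0  1  1  0  2  1  0  2  1  0  0  1  1  0  2
So g(15) = 2.

2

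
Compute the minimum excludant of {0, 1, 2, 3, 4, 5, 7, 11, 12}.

The values 0, 1, 2, 3, 4, 5 are all present; 6 is the first non-negative integer missing from the set.

6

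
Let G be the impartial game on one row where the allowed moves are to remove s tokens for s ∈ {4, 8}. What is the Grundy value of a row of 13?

Compute g(0), g(1), … for moves {4, 8}:
g(0) = mex{} = 0
g(1) = mex{} = 0
g(2) = mex{} = 0
g(3) = mex{} = 0
g(4) = mex{0} = 1
g(5) = mex{0} = 1
g(6) = mex{0} = 1
g(7) = mex{0} = 1
g(8) = mex{0,1} = 2
g(9) = mex{0,1} = 2
g(10) = mex{0,1} = 2
g(11) = mex{0,1} = 2
g(12) = mex{1,2} = 0
g(13) = mex{1,2} = 0
So g(13) = 0.

0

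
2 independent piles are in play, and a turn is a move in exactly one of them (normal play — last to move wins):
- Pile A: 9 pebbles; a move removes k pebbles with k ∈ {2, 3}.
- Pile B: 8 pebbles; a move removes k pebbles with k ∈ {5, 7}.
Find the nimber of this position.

3

Grundy values for pile A (subtraction set {2, 3}):
g(0) = mex{} = 0
g(1) = mex{} = 0
g(2) = mex{0} = 1
g(3) = mex{0} = 1
g(4) = mex{0,1} = 2
g(5) = mex{1} = 0
g(6) = mex{1,2} = 0
g(7) = mex{0,2} = 1
g(8) = mex{0} = 1
g(9) = mex{0,1} = 2
So g(9) = 2.
Build the Grundy sequence for pile B with g(k) = mex{g(k−s) : s ∈ {5, 7}, s ≤ k}:
k:     0  1  2  3  4  5  6  7  8
g(k):  0  0  0  0  0  1  1  1  1
So g(8) = 1.
The value of a disjunctive sum is the nim-sum of the parts.
Combined value = 2 XOR 1 = 3.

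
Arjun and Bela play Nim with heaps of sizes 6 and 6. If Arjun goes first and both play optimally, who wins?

Nim-sum: 6 ⊕ 6 = 0.
The nim-sum is 0, so this is a P-position: the player to move is in a losing position under optimal play; Arjun is about to move from it and so loses — Bela wins.

Bela wins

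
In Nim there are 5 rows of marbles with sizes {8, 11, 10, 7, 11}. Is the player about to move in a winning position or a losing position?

In binary:
  1000  (8)
  1011  (11)
  1010  (10)
  0111  (7)
  1011  (11)
  ----
  0101  (5)
The nim-sum is 5 ≠ 0, so this is an N-position: the player to move can win.

Winning position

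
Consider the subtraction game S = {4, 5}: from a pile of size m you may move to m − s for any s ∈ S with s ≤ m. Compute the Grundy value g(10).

0

Build the Grundy sequence with g(k) = mex{g(k−s) : s ∈ {4, 5}, s ≤ k}:
g(0) = mex{} = 0
g(1) = mex{} = 0
g(2) = mex{} = 0
g(3) = mex{} = 0
g(4) = mex{0} = 1
g(5) = mex{0} = 1
g(6) = mex{0} = 1
g(7) = mex{0} = 1
g(8) = mex{0,1} = 2
g(9) = mex{1} = 0
g(10) = mex{1} = 0
So g(10) = 0.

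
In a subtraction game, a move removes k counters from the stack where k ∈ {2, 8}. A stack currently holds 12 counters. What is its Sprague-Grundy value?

1

Compute g(0), g(1), … for moves {2, 8}:
k:     0  1  2  3  4  5  6  7  8  9 10 11 12
g(k):  0  0  1  1  0  0  1  1  2  2  0  0  1
So g(12) = 1.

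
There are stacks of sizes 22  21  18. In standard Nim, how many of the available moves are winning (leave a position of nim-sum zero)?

3

Write each in binary and XOR column by column:
  10110  (22)
  10101  (21)
  10010  (18)
  -----
  10001  (17)
The overall nim-sum is X = 17. A stack of size p has a winning move iff p XOR X < p (reduce it to p XOR X).
  22: 22 XOR 17 = 7 < 22 — winning move (to 7).
  21: 21 XOR 17 = 4 < 21 — winning move (to 4).
  18: 18 XOR 17 = 3 < 18 — winning move (to 3).
That gives 3 winning moves.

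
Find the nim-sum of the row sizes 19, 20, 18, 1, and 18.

6

Write each in binary and XOR column by column:
  10011  (19)
  10100  (20)
  10010  (18)
  00001  (1)
  10010  (18)
  -----
  00110  (6)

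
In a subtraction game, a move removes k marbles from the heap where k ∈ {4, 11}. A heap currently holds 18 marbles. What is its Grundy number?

0

Compute g(0), g(1), … for moves {4, 11}:
k:     0  1  2  3  4  5  6  7  8  9 10 11 12 13 14 15 16 17 18
g(k):  0  0  0  0  1  1  1  1  0  0  0  2  1  1  1  0  0  0  0
So g(18) = 0.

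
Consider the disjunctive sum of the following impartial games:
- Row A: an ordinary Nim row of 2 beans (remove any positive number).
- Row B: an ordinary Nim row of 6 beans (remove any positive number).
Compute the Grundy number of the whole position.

4

Row A is a plain Nim row of size 2, so its Grundy value is 2.
Row B is a plain Nim row of size 6, so its Grundy value is 6.
The value of a disjunctive sum is the nim-sum of the parts.
Combined value = 2 ⊕ 6 = 4.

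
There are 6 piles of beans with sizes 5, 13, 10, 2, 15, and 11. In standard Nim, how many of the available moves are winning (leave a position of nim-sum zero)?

3

Nim-sum: 5 XOR 13 XOR 10 XOR 2 XOR 15 XOR 11 = 4.
The overall nim-sum is X = 4. A pile of size p has a winning move iff p XOR X < p (reduce it to p XOR X).
  5: 5 XOR 4 = 1 < 5 — winning move (to 1).
  13: 13 XOR 4 = 9 < 13 — winning move (to 9).
  10: 10 XOR 4 = 14 ≥ 10 — no move.
  2: 2 XOR 4 = 6 ≥ 2 — no move.
  15: 15 XOR 4 = 11 < 15 — winning move (to 11).
  11: 11 XOR 4 = 15 ≥ 11 — no move.
That gives 3 winning moves.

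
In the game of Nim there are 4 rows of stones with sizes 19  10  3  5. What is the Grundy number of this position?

31

Nim-sum: 19 XOR 10 XOR 3 XOR 5 = 31.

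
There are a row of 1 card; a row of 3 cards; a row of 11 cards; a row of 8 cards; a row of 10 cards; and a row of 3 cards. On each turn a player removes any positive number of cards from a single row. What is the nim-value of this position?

Nim-sum: 1 ⊕ 3 ⊕ 11 ⊕ 8 ⊕ 10 ⊕ 3 = 8.

8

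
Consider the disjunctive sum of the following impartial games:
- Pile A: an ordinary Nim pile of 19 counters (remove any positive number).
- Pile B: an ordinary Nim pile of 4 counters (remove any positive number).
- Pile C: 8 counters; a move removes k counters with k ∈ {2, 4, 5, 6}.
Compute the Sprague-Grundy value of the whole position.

23

Pile A is a plain Nim pile of size 19, so its Grundy value is 19.
Pile B is a plain Nim pile of size 4, so its Grundy value is 4.
Build the Grundy sequence for pile C with g(k) = mex{g(k−s) : s ∈ {2, 4, 5, 6}, s ≤ k}:
k:     0  1  2  3  4  5  6  7  8
g(k):  0  0  1  1  2  2  3  3  0
So g(8) = 0.
By the Sprague-Grundy theorem, the Grundy value of a sum of independent games is the XOR of the component values.
Combined value = 19 XOR 4 XOR 0 = 23.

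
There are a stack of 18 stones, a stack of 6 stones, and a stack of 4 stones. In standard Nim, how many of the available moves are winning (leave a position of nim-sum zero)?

Nim-sum: 18 XOR 6 XOR 4 = 16.
The overall nim-sum is X = 16. A stack of size p has a winning move iff p XOR X < p (reduce it to p XOR X).
  18: 18 XOR 16 = 2 < 18 — winning move (to 2).
  6: 6 XOR 16 = 22 ≥ 6 — no move.
  4: 4 XOR 16 = 20 ≥ 4 — no move.
That gives 1 winning move.

1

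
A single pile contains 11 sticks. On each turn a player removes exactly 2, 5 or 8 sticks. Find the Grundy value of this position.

0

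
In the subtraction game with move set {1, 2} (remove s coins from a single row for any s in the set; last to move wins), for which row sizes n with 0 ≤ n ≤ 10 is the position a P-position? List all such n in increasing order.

0, 3, 6, 9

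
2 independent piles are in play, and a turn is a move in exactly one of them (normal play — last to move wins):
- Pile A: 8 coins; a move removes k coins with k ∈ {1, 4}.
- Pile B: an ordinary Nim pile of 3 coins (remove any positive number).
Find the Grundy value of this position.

2

Build the Grundy sequence for pile A with g(k) = mex{g(k−s) : s ∈ {1, 4}, s ≤ k}:
g(0) = mex{} = 0
g(1) = mex{0} = 1
g(2) = mex{1} = 0
g(3) = mex{0} = 1
g(4) = mex{0,1} = 2
g(5) = mex{1,2} = 0
g(6) = mex{0} = 1
g(7) = mex{1} = 0
g(8) = mex{0,2} = 1
So g(8) = 1.
Pile B is a plain Nim pile of size 3, so its Grundy value is 3.
By the Sprague-Grundy theorem, the Grundy value of a sum of independent games is the XOR of the component values.
Combined value = 1 XOR 3 = 2.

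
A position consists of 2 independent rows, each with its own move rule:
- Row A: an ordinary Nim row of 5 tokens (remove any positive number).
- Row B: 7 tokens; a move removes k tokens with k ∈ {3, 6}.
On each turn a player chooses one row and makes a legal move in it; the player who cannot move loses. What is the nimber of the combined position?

7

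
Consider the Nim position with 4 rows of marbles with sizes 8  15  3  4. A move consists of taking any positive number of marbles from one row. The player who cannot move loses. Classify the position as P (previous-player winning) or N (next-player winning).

P-position

Nim-sum: 8 ⊕ 15 ⊕ 3 ⊕ 4 = 0.
The nim-sum is 0, so this is a P-position: the player to move is in a losing position under optimal play.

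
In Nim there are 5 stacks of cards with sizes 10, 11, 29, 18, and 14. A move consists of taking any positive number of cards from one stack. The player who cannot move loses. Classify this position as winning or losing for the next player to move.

Losing position

Compute the nim-sum pairwise:
10 ⊕ 11 = 1
1 ⊕ 29 = 28
28 ⊕ 18 = 14
14 ⊕ 14 = 0
The nim-sum is 0, so this is a P-position: the player to move is in a losing position under optimal play.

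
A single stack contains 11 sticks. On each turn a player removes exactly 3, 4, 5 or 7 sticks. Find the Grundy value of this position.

0

Grundy values for subtraction set {3, 4, 5, 7}:
k:     0  1  2  3  4  5  6  7  8  9 10 11
g(k):  0  0  0  1  1  1  2  2  2  3  0  0
So g(11) = 0.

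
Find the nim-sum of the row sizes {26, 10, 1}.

17

Compute the nim-sum pairwise:
26 ^ 10 = 16
16 ^ 1 = 17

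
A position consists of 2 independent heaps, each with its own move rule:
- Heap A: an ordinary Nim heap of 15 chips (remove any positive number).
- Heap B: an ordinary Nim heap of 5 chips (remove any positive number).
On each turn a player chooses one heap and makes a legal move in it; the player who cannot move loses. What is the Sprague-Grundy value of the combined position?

Heap A is a plain Nim heap of size 15, so its Grundy value is 15.
Heap B is a plain Nim heap of size 5, so its Grundy value is 5.
The value of a disjunctive sum is the nim-sum of the parts.
Combined value = 15 XOR 5 = 10.

10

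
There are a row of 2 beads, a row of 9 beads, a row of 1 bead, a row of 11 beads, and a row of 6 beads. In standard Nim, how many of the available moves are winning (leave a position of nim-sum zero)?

1

Compute the nim-sum pairwise:
2 XOR 9 = 11
11 XOR 1 = 10
10 XOR 11 = 1
1 XOR 6 = 7
The overall nim-sum is X = 7. A row of size p has a winning move iff p XOR X < p (reduce it to p XOR X).
  2: 2 XOR 7 = 5 ≥ 2 — no move.
  9: 9 XOR 7 = 14 ≥ 9 — no move.
  1: 1 XOR 7 = 6 ≥ 1 — no move.
  11: 11 XOR 7 = 12 ≥ 11 — no move.
  6: 6 XOR 7 = 1 < 6 — winning move (to 1).
That gives 1 winning move.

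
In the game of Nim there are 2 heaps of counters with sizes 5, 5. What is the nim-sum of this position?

Compute the nim-sum pairwise:
5 ^ 5 = 0

0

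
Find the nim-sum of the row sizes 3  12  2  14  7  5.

1

Compute the nim-sum pairwise:
3 ^ 12 = 15
15 ^ 2 = 13
13 ^ 14 = 3
3 ^ 7 = 4
4 ^ 5 = 1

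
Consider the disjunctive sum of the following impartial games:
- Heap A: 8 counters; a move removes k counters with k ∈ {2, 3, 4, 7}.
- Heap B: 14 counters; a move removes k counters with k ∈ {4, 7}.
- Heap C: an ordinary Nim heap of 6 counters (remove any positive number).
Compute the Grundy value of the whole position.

Grundy values for heap A (subtraction set {2, 3, 4, 7}):
k:     0  1  2  3  4  5  6  7  8
g(k):  0  0  1  1  2  2  0  3  1
So g(8) = 1.
Grundy values for heap B (subtraction set {4, 7}):
k:     0  1  2  3  4  5  6  7  8  9 10 11 12 13 14
g(k):  0  0  0  0  1  1  1  1  2  2  2  0  0  0  0
So g(14) = 0.
Heap C is a plain Nim heap of size 6, so its Grundy value is 6.
The value of a disjunctive sum is the nim-sum of the parts.
Combined value = 1 ⊕ 0 ⊕ 6 = 7.

7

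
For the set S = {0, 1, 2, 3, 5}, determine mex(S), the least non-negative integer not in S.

The values 0, 1, 2, 3 are all present; 4 is the first non-negative integer missing from the set.

4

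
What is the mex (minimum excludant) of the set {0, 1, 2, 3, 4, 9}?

The values 0, 1, 2, 3, 4 are all present; 5 is the first non-negative integer missing from the set.

5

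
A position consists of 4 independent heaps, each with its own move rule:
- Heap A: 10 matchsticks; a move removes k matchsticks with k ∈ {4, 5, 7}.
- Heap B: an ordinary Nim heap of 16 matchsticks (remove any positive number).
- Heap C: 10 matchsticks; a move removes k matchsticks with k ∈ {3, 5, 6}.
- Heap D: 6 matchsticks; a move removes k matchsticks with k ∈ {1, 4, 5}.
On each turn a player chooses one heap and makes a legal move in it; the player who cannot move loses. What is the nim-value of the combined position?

Grundy values for heap A (subtraction set {4, 5, 7}):
g(0) = mex{} = 0
g(1) = mex{} = 0
g(2) = mex{} = 0
g(3) = mex{} = 0
g(4) = mex{0} = 1
g(5) = mex{0} = 1
g(6) = mex{0} = 1
g(7) = mex{0} = 1
g(8) = mex{0,1} = 2
g(9) = mex{0,1} = 2
g(10) = mex{0,1} = 2
So g(10) = 2.
Heap B is a plain Nim heap of size 16, so its Grundy value is 16.
Build the Grundy sequence for heap C with g(k) = mex{g(k−s) : s ∈ {3, 5, 6}, s ≤ k}:
g(0) = mex{} = 0
g(1) = mex{} = 0
g(2) = mex{} = 0
g(3) = mex{0} = 1
g(4) = mex{0} = 1
g(5) = mex{0} = 1
g(6) = mex{0,1} = 2
g(7) = mex{0,1} = 2
g(8) = mex{0,1} = 2
g(9) = mex{1,2} = 0
g(10) = mex{1,2} = 0
So g(10) = 0.
Grundy values for heap D (subtraction set {1, 4, 5}):
k:     0  1  2  3  4  5  6
g(k):  0  1  0  1  2  3  2
So g(6) = 2.
By the Sprague-Grundy theorem, the Grundy value of a sum of independent games is the XOR of the component values.
Combined value = 2 XOR 16 XOR 0 XOR 2 = 16.

16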